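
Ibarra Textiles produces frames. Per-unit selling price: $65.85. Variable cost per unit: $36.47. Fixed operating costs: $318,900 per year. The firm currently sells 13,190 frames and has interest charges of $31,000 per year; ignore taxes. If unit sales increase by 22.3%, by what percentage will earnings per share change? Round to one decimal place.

At 13,190 units, contribution = 13,190 × $29.38 = $387,522.20.
EBIT = $387,522.20 − $318,900 = $68,622.20.
After interest of $31,000.00, pre-tax earnings = $37,622.20.
Degree of combined leverage = contribution ÷ (EBIT − I) = $387,522.20 ÷ $37,622.20 = 10.3004.
%ΔEPS = DCL × %ΔSales = 10.3004 × +22.3% = +229.7%.

+229.7%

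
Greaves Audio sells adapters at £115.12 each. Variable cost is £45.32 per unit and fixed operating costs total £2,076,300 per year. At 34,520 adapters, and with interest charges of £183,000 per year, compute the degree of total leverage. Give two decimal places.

16.04

Total contribution margin = 34,520 × £69.80 = £2,409,496.00.
Subtracting fixed costs: EBIT = £2,409,496.00 − £2,076,300 = £333,196.00. Interest = £183,000.00, so EBIT − I = £150,196.00.
Degree of total leverage = total CM / (EBIT − interest) = £2,409,496.00 / £150,196.00 = 16.0423.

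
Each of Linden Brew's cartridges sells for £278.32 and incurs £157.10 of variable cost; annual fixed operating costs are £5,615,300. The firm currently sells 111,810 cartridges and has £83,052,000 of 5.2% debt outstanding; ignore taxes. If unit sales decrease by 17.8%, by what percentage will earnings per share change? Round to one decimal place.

Contribution at this volume is 111,810 × £121.22 = £13,553,608.20.
Operating income = contribution − fixed costs = £13,553,608.20 − £5,615,300 = £7,938,308.20.
Interest = £4,318,704.00, so EBIT − I = £3,619,604.20.
DCL = total CM / (EBIT − I) = £13,553,608.20 / £3,619,604.20 = 3.7445.
EPS therefore changes by 3.7445 × (-17.8%) = -66.7%.

-66.7%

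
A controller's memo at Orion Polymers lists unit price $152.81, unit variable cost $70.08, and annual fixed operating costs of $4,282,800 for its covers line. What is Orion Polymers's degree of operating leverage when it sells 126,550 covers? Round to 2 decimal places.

At 126,550 units, contribution = 126,550 × $82.73 = $10,469,481.50.
EBIT = $10,469,481.50 − $4,282,800 = $6,186,681.50.
DOL = contribution ÷ EBIT = $10,469,481.50 ÷ $6,186,681.50 = 1.6923.

1.69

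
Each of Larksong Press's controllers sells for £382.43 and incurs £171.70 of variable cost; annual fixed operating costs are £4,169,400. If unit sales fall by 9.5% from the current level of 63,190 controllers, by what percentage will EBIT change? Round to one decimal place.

-13.8%

Contribution at this volume is 63,190 × £210.73 = £13,316,028.70.
Subtracting fixed costs: EBIT = £13,316,028.70 − £4,169,400 = £9,146,628.70.
So DOL = total CM / EBIT = £13,316,028.70 / £9,146,628.70 = 1.4558.
%ΔEBIT = DOL × %ΔSales = 1.4558 × -9.5% = -13.8%.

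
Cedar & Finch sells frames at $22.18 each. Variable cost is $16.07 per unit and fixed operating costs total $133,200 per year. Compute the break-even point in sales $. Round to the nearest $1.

$483,531

Contribution margin per unit = $22.18 − $16.07 = $6.11, a CM ratio of $6.11 ÷ $22.18 = 0.2755.
Break-even revenue = fixed costs × price ÷ CM = $133,200 × $22.18 ÷ $6.11 = $483,531.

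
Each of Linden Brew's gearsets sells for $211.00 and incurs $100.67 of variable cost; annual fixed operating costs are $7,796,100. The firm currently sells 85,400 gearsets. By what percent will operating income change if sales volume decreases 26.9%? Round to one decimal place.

-155.9%

Total contribution margin = 85,400 × $110.33 = $9,422,182.00.
EBIT = $9,422,182.00 − $7,796,100 = $1,626,082.00.
Degree of operating leverage = $9,422,182.00 / $1,626,082.00 = 5.7944.
%ΔEBIT = DOL × %ΔSales = 5.7944 × -26.9% = -155.9%.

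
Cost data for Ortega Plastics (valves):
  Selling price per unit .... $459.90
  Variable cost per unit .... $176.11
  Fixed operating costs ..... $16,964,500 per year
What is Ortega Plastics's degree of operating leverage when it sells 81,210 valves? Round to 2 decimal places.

Total contribution margin = 81,210 × $283.79 = $23,046,585.90.
Operating income = contribution − fixed costs = $23,046,585.90 − $16,964,500 = $6,082,085.90.
So DOL = total CM / EBIT = $23,046,585.90 / $6,082,085.90 = 3.7893.

3.79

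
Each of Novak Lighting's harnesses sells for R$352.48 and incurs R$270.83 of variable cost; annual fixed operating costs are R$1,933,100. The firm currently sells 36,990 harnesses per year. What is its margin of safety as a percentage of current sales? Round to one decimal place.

Unit CM = price − variable cost = R$352.48 − R$270.83 = R$81.65. Break-even units = R$1,933,100 ÷ R$81.65 = 23,675.44; break-even revenue = 23,675.44 × R$352.48 = R$8,345,120.49.
Actual sales revenue = 36,990 × R$352.48 = R$13,038,235.20.
Margin of safety = (R$13,038,235.20 − R$8,345,120.49) ÷ R$13,038,235.20 = 36.0%.

36.0%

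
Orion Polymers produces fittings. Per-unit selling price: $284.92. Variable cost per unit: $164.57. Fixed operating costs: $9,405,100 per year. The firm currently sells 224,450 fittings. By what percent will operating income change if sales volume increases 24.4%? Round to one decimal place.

+37.4%

At 224,450 units, contribution = 224,450 × $120.35 = $27,012,557.50.
Operating income = contribution − fixed costs = $27,012,557.50 − $9,405,100 = $17,607,457.50.
Degree of operating leverage = $27,012,557.50 / $17,607,457.50 = 1.5342.
So EBIT moves 1.5342 × (+24.4%) = +37.4%.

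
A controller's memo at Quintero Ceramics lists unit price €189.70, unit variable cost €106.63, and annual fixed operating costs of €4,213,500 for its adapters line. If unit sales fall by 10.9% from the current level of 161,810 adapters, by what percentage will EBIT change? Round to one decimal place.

-15.9%

At 161,810 units, contribution = 161,810 × €83.07 = €13,441,556.70.
Subtracting fixed costs: EBIT = €13,441,556.70 − €4,213,500 = €9,228,056.70.
DOL = contribution ÷ EBIT = €13,441,556.70 ÷ €9,228,056.70 = 1.4566.
Operating income changes by 1.4566 × -10.9% = -15.9%.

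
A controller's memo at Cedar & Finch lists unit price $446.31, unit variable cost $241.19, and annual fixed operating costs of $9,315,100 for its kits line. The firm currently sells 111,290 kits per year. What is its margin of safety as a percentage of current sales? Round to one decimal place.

Contribution margin per unit = $446.31 − $241.19 = $205.12. Break-even units = $9,315,100 ÷ $205.12 = 45,412.93; break-even revenue = 45,412.93 × $446.31 = $20,268,244.35.
Actual sales revenue = 111,290 × $446.31 = $49,669,839.90.
Margin of safety = ($49,669,839.90 − $20,268,244.35) ÷ $49,669,839.90 = 59.2%.

59.2%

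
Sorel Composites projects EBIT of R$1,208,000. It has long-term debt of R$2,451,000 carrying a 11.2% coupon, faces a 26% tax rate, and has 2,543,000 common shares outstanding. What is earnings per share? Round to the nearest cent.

R$0.27

Interest = R$274,512.00, so EBT = R$1,208,000 − R$274,512.00 = R$933,488.00.
After tax at 26%: net income = R$933,488.00 × 0.74 = R$690,781.12.
EPS = R$690,781.12 ÷ 2,543,000 = R$0.27.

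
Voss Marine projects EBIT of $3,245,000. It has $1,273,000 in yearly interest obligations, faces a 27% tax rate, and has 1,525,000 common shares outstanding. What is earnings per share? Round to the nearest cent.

$0.94

Interest = $1,273,000.00, so EBT = $3,245,000 − $1,273,000.00 = $1,972,000.00.
After tax at 27%: net income = $1,972,000.00 × 0.73 = $1,439,560.00.
EPS = $1,439,560.00 ÷ 1,525,000 = $0.94.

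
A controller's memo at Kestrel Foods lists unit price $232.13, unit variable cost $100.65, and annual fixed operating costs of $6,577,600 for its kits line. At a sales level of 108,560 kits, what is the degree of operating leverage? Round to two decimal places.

At 108,560 units, contribution = 108,560 × $131.48 = $14,273,468.80.
Operating income = contribution − fixed costs = $14,273,468.80 − $6,577,600 = $7,695,868.80.
DOL = contribution ÷ EBIT = $14,273,468.80 ÷ $7,695,868.80 = 1.8547.

1.85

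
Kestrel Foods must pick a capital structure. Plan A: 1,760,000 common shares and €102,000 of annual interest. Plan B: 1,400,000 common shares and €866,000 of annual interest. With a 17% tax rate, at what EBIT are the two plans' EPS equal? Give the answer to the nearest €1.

€3,837,111

At indifference, (EBIT − 102,000)(1 − t)/1,760,000 = (EBIT − 866,000)(1 − t)/1,400,000.
The (1 − t) factor cancels: (EBIT − 102,000) × 1,400,000 = (EBIT − 866,000) × 1,760,000.
EBIT × (1,760,000 − 1,400,000) = 866,000 × 1,760,000 − 102,000 × 1,400,000 = 1,381,360,000,000, so EBIT = 1,381,360,000,000 ÷ 360,000 = 3,837,111.11.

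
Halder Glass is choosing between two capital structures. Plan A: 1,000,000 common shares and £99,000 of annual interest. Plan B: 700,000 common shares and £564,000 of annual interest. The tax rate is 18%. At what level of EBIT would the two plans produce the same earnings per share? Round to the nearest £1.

At indifference, (EBIT − 99,000)(1 − t)/1,000,000 = (EBIT − 564,000)(1 − t)/700,000.
The (1 − t) factor cancels: (EBIT − 99,000) × 700,000 = (EBIT − 564,000) × 1,000,000.
EBIT × (1,000,000 − 700,000) = 564,000 × 1,000,000 − 99,000 × 700,000 = 494,700,000,000, so EBIT = 494,700,000,000 ÷ 300,000 = 1,649,000.00.

£1,649,000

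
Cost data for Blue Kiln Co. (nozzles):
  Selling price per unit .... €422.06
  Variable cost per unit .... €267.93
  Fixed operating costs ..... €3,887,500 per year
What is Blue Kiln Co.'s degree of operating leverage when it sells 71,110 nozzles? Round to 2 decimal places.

1.55

Total contribution margin = 71,110 × €154.13 = €10,960,184.30.
EBIT = €10,960,184.30 − €3,887,500 = €7,072,684.30.
Degree of operating leverage = €10,960,184.30 / €7,072,684.30 = 1.5496.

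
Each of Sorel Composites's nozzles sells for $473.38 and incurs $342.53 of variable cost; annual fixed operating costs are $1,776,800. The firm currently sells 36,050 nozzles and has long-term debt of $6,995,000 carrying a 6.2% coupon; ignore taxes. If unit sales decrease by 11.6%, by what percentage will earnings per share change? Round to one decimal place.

-21.8%

Total contribution margin = 36,050 × $130.85 = $4,717,142.50.
Subtracting fixed costs: EBIT = $4,717,142.50 − $1,776,800 = $2,940,342.50.
Interest = $433,690.00, so EBIT − I = $2,506,652.50.
DCL = total CM / (EBIT − I) = $4,717,142.50 / $2,506,652.50 = 1.8818.
EPS therefore changes by 1.8818 × (-11.6%) = -21.8%.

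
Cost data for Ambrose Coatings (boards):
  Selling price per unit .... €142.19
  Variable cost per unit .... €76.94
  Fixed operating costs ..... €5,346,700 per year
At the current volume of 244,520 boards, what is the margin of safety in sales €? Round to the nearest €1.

€23,117,000

Each unit contributes €142.19 − €76.94 = €65.25. Break-even units = €5,346,700 ÷ €65.25 = 81,941.76; break-even revenue = 81,941.76 × €142.19 = €11,651,299.20.
Actual sales revenue = 244,520 × €142.19 = €34,768,298.80.
Margin of safety = €34,768,298.80 − €11,651,299.20 = €23,117,000.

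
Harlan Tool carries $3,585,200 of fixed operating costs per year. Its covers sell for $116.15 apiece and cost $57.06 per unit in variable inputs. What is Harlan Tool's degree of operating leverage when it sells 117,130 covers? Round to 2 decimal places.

2.07

Contribution at this volume is 117,130 × $59.09 = $6,921,211.70.
Operating income = contribution − fixed costs = $6,921,211.70 − $3,585,200 = $3,336,011.70.
DOL = contribution ÷ EBIT = $6,921,211.70 ÷ $3,336,011.70 = 2.0747.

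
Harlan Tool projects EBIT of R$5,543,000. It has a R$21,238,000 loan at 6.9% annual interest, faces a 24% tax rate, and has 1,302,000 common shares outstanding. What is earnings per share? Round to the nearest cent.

R$2.38

Interest = R$1,465,422.00, so EBT = R$5,543,000 − R$1,465,422.00 = R$4,077,578.00.
After tax at 24%: net income = R$4,077,578.00 × 0.76 = R$3,098,959.28.
Per share: R$3,098,959.28 / 1,302,000 shares = R$2.38.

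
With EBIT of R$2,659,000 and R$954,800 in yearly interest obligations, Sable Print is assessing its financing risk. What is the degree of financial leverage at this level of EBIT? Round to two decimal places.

1.56

Interest = R$954,800.00.
Degree of financial leverage = EBIT / (EBIT − interest) = R$2,659,000 / R$1,704,200.00 = 1.5603.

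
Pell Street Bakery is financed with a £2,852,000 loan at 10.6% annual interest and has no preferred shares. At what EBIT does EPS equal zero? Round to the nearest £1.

£302,312

Annual interest = 10.6% × £2,852,000 = £302,312.00.
Without preferred stock the financial break-even is simply EBIT = interest = £302,312.00.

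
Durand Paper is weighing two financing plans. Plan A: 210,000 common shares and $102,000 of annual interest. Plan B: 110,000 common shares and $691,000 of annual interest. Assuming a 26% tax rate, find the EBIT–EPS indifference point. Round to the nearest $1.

$1,338,900

At indifference, (EBIT − 102,000)(1 − t)/210,000 = (EBIT − 691,000)(1 − t)/110,000.
Cancelling (1 − t) and cross-multiplying: 110,000·(EBIT − 102,000) = 210,000·(EBIT − 691,000).
EBIT × (210,000 − 110,000) = 691,000 × 210,000 − 102,000 × 110,000 = 133,890,000,000, so EBIT = 133,890,000,000 ÷ 100,000 = 1,338,900.00.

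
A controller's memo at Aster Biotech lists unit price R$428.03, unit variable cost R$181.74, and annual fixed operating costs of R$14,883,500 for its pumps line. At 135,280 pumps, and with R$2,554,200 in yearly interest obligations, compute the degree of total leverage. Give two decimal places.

2.10

At 135,280 units, contribution = 135,280 × R$246.29 = R$33,318,111.20.
Subtracting fixed costs: EBIT = R$33,318,111.20 − R$14,883,500 = R$18,434,611.20. Interest = R$2,554,200.00, so EBIT − I = R$15,880,411.20.
Degree of total leverage = total CM / (EBIT − interest) = R$33,318,111.20 / R$15,880,411.20 = 2.0981.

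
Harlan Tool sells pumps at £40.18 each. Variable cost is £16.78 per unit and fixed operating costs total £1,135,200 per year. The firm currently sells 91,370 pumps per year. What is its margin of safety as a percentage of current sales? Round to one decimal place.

Unit CM = price − variable cost = £40.18 − £16.78 = £23.40. Break-even units = £1,135,200 ÷ £23.40 = 48,512.82; break-even revenue = 48,512.82 × £40.18 = £1,949,245.13.
Actual sales revenue = 91,370 × £40.18 = £3,671,246.60.
Margin of safety = (£3,671,246.60 − £1,949,245.13) ÷ £3,671,246.60 = 46.9%.

46.9%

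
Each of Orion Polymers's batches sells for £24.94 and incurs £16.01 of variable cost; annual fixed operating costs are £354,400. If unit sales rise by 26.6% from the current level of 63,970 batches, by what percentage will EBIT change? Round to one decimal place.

Contribution at this volume is 63,970 × £8.93 = £571,252.10.
Subtracting fixed costs: EBIT = £571,252.10 − £354,400 = £216,852.10.
So DOL = total CM / EBIT = £571,252.10 / £216,852.10 = 2.6343.
%ΔEBIT = DOL × %ΔSales = 2.6343 × +26.6% = +70.1%.

+70.1%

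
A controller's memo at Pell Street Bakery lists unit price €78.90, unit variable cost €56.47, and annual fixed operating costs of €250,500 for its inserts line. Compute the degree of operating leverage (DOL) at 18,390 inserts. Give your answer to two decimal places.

2.55

Total contribution margin = 18,390 × €22.43 = €412,487.70.
Operating income = contribution − fixed costs = €412,487.70 − €250,500 = €161,987.70.
So DOL = total CM / EBIT = €412,487.70 / €161,987.70 = 2.5464.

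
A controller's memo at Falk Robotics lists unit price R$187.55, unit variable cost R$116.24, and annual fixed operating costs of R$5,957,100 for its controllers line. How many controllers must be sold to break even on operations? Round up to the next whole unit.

Contribution margin per unit = R$187.55 − R$116.24 = R$71.31.
Break-even Q = R$5,957,100 / R$71.31 = 83,538.07 → 83,539 controllers.

83,539 controllers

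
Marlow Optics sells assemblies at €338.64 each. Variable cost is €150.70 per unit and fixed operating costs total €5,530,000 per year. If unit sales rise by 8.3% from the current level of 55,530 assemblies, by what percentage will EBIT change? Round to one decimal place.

+17.7%

At 55,530 units, contribution = 55,530 × €187.94 = €10,436,308.20.
EBIT = €10,436,308.20 − €5,530,000 = €4,906,308.20.
Degree of operating leverage = €10,436,308.20 / €4,906,308.20 = 2.1271.
%ΔEBIT = DOL × %ΔSales = 2.1271 × +8.3% = +17.7%.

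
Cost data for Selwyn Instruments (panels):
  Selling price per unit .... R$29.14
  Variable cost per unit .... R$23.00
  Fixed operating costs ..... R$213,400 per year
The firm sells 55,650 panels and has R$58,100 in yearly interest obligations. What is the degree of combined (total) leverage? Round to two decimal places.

4.87

Total contribution margin = 55,650 × R$6.14 = R$341,691.00.
Operating income = contribution − fixed costs = R$341,691.00 − R$213,400 = R$128,291.00. Interest = R$58,100.00, so EBIT − I = R$70,191.00.
DCL = contribution ÷ (EBIT − I) = R$341,691.00 ÷ R$70,191.00 = 4.8680.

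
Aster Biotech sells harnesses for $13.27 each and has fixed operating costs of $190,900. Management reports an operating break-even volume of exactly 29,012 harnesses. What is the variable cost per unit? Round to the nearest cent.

$6.69

At break-even, FC = Q × (P − VC), so P − VC = $190,900 ÷ 29,012 = $6.5800.
Hence VC = price − CM = $13.27 − $6.5800 = $6.69.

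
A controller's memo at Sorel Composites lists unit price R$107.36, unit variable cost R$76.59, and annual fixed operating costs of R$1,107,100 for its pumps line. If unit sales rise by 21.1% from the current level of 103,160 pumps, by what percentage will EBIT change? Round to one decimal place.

Total contribution margin = 103,160 × R$30.77 = R$3,174,233.20.
Subtracting fixed costs: EBIT = R$3,174,233.20 − R$1,107,100 = R$2,067,133.20.
Degree of operating leverage = R$3,174,233.20 / R$2,067,133.20 = 1.5356.
%ΔEBIT = DOL × %ΔSales = 1.5356 × +21.1% = +32.4%.

+32.4%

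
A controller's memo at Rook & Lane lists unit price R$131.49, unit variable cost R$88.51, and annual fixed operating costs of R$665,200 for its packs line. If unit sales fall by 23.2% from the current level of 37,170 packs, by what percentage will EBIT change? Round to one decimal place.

Total contribution margin = 37,170 × R$42.98 = R$1,597,566.60.
EBIT = R$1,597,566.60 − R$665,200 = R$932,366.60.
DOL = contribution ÷ EBIT = R$1,597,566.60 ÷ R$932,366.60 = 1.7135.
Operating income changes by 1.7135 × -23.2% = -39.8%.

-39.8%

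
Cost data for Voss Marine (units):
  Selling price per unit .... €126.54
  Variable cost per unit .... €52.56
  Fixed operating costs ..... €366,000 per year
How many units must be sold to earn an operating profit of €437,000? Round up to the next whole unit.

10,855 units

Each unit contributes €126.54 − €52.56 = €73.98.
Units = (FC + target) / CM = (€366,000 + €437,000) / €73.98 = 10,854.28, so 10,855 units.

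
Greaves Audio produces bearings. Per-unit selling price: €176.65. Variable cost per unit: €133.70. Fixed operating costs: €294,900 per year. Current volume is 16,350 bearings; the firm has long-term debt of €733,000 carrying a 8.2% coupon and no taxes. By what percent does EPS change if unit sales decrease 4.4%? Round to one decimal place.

-8.9%

At 16,350 units, contribution = 16,350 × €42.95 = €702,232.50.
EBIT = €702,232.50 − €294,900 = €407,332.50.
Interest = €60,106.00, so EBIT − I = €347,226.50.
Degree of combined leverage = contribution ÷ (EBIT − I) = €702,232.50 ÷ €347,226.50 = 2.0224.
EPS therefore changes by 2.0224 × (-4.4%) = -8.9%.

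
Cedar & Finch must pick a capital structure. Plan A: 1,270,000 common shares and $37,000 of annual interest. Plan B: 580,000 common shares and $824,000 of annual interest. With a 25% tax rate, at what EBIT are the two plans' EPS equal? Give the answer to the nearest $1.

$1,485,536

Set EPS_A = EPS_B: (EBIT − $37,000)(1 − 0.25) ÷ 1,270,000 = (EBIT − $824,000)(1 − 0.25) ÷ 580,000.
The (1 − t) factor cancels: (EBIT − 37,000) × 580,000 = (EBIT − 824,000) × 1,270,000.
Solving, EBIT = (824,000·1,270,000 − 37,000·580,000) / (1,270,000 − 580,000) = 1,025,020,000,000 / 690,000 = 1,485,536.23.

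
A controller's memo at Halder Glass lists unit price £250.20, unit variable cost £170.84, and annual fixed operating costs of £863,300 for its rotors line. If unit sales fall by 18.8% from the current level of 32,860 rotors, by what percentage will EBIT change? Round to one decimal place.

-28.1%

Total contribution margin = 32,860 × £79.36 = £2,607,769.60.
EBIT = £2,607,769.60 − £863,300 = £1,744,469.60.
Degree of operating leverage = £2,607,769.60 / £1,744,469.60 = 1.4949.
So EBIT moves 1.4949 × (-18.8%) = -28.1%.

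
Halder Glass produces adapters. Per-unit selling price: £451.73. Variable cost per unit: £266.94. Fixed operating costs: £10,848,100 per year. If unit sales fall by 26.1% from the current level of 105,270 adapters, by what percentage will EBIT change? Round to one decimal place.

-59.0%

Contribution at this volume is 105,270 × £184.79 = £19,452,843.30.
Subtracting fixed costs: EBIT = £19,452,843.30 − £10,848,100 = £8,604,743.30.
Degree of operating leverage = £19,452,843.30 / £8,604,743.30 = 2.2607.
%ΔEBIT = DOL × %ΔSales = 2.2607 × -26.1% = -59.0%.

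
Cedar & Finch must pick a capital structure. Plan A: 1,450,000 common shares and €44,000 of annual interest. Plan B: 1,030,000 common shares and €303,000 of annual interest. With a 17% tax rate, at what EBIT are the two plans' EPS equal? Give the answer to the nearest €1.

€938,167

At indifference, (EBIT − 44,000)(1 − t)/1,450,000 = (EBIT − 303,000)(1 − t)/1,030,000.
Cancelling (1 − t) and cross-multiplying: 1,030,000·(EBIT − 44,000) = 1,450,000·(EBIT − 303,000).
EBIT × (1,450,000 − 1,030,000) = 303,000 × 1,450,000 − 44,000 × 1,030,000 = 394,030,000,000, so EBIT = 394,030,000,000 ÷ 420,000 = 938,166.67.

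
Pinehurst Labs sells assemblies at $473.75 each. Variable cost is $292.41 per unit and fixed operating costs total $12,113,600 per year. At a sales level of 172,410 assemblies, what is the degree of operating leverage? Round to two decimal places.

At 172,410 units, contribution = 172,410 × $181.34 = $31,264,829.40.
Operating income = contribution − fixed costs = $31,264,829.40 − $12,113,600 = $19,151,229.40.
Degree of operating leverage = $31,264,829.40 / $19,151,229.40 = 1.6325.

1.63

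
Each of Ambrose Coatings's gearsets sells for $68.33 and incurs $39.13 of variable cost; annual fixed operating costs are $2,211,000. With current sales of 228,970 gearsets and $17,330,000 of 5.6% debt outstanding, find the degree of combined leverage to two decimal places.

1.91

Total contribution margin = 228,970 × $29.20 = $6,685,924.00.
Operating income = contribution − fixed costs = $6,685,924.00 − $2,211,000 = $4,474,924.00. Interest = $970,480.00, so EBIT − I = $3,504,444.00.
DCL = contribution ÷ (EBIT − I) = $6,685,924.00 ÷ $3,504,444.00 = 1.9078.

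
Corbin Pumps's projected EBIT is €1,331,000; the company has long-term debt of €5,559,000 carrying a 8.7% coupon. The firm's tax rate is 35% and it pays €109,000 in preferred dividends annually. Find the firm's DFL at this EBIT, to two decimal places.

1.96

Annual interest charges come to €483,633.00.
Preferred dividends grossed up pre-tax: €109,000 / (1 − 0.35) = €167,692.31.
DFL = EBIT ÷ [EBIT − I − D_p/(1−t)] = €1,331,000 ÷ [€1,331,000 − €483,633.00 − €167,692.31] = €1,331,000 ÷ €679,674.69 = 1.9583.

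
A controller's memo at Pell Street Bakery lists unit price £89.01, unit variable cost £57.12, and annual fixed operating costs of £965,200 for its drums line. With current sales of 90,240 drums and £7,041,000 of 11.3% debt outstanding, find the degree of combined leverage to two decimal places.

2.58

At 90,240 units, contribution = 90,240 × £31.89 = £2,877,753.60.
EBIT = £2,877,753.60 − £965,200 = £1,912,553.60. Interest = £795,633.00.
DOL = £2,877,753.60 ÷ £1,912,553.60 = 1.5047; DFL = £1,912,553.60 ÷ £1,116,920.60 = 1.7123.
Combined leverage = 1.5047 × 1.7123 = 2.5765.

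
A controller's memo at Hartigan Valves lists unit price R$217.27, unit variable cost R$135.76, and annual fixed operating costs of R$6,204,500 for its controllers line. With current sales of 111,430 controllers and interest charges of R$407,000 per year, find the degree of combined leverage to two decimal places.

Total contribution margin = 111,430 × R$81.51 = R$9,082,659.30.
Operating income = contribution − fixed costs = R$9,082,659.30 − R$6,204,500 = R$2,878,159.30. Interest = R$407,000.00.
DOL = R$9,082,659.30 ÷ R$2,878,159.30 = 3.1557; DFL = R$2,878,159.30 ÷ R$2,471,159.30 = 1.1647.
Combined leverage = 3.1557 × 1.1647 = 3.6754.

3.68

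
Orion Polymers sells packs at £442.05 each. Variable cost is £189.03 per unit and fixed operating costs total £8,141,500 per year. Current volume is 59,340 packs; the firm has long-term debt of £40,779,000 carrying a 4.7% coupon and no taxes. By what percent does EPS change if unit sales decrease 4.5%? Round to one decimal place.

Total contribution margin = 59,340 × £253.02 = £15,014,206.80.
Subtracting fixed costs: EBIT = £15,014,206.80 − £8,141,500 = £6,872,706.80.
Interest = £1,916,613.00, so EBIT − I = £4,956,093.80.
Degree of combined leverage = contribution ÷ (EBIT − I) = £15,014,206.80 ÷ £4,956,093.80 = 3.0294.
EPS therefore changes by 3.0294 × (-4.5%) = -13.6%.

-13.6%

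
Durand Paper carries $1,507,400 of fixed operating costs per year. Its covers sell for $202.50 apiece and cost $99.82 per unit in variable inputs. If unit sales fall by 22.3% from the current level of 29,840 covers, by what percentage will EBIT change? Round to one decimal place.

Total contribution margin = 29,840 × $102.68 = $3,063,971.20.
Operating income = contribution − fixed costs = $3,063,971.20 − $1,507,400 = $1,556,571.20.
DOL = contribution ÷ EBIT = $3,063,971.20 ÷ $1,556,571.20 = 1.9684.
%ΔEBIT = DOL × %ΔSales = 1.9684 × -22.3% = -43.9%.

-43.9%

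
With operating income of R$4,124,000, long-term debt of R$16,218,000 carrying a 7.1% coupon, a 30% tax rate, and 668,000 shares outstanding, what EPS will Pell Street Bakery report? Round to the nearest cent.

R$3.11

Interest = R$1,151,478.00, so EBT = R$4,124,000 − R$1,151,478.00 = R$2,972,522.00.
After tax at 30%: net income = R$2,972,522.00 × 0.70 = R$2,080,765.40.
EPS = R$2,080,765.40 ÷ 668,000 = R$3.11.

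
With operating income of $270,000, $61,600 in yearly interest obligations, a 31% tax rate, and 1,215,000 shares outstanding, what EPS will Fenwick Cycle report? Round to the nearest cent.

Pre-tax income = $270,000 − $61,600.00 = $208,400.00.
After tax at 31%: net income = $208,400.00 × 0.69 = $143,796.00.
Per share: $143,796.00 / 1,215,000 shares = $0.12.

$0.12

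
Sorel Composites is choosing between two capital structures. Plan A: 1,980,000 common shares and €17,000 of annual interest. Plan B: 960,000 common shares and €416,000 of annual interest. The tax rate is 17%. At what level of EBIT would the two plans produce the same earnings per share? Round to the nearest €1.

Set EPS_A = EPS_B: (EBIT − €17,000)(1 − 0.17) ÷ 1,980,000 = (EBIT − €416,000)(1 − 0.17) ÷ 960,000.
The (1 − t) factor cancels: (EBIT − 17,000) × 960,000 = (EBIT − 416,000) × 1,980,000.
Solving, EBIT = (416,000·1,980,000 − 17,000·960,000) / (1,980,000 − 960,000) = 807,360,000,000 / 1,020,000 = 791,529.41.

€791,529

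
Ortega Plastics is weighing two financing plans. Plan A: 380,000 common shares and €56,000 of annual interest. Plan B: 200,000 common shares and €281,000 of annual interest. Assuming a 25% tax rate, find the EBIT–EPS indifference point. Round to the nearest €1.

At indifference, (EBIT − 56,000)(1 − t)/380,000 = (EBIT − 281,000)(1 − t)/200,000.
Cancelling (1 − t) and cross-multiplying: 200,000·(EBIT − 56,000) = 380,000·(EBIT − 281,000).
EBIT × (380,000 − 200,000) = 281,000 × 380,000 − 56,000 × 200,000 = 95,580,000,000, so EBIT = 95,580,000,000 ÷ 180,000 = 531,000.00.

€531,000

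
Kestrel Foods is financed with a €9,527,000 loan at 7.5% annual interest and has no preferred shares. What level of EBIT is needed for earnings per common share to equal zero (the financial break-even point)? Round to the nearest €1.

Annual interest = 7.5% × €9,527,000 = €714,525.00.
With no preferred dividends, EPS = 0 when EBIT exactly covers interest, so the financial break-even EBIT is €714,525.00.

€714,525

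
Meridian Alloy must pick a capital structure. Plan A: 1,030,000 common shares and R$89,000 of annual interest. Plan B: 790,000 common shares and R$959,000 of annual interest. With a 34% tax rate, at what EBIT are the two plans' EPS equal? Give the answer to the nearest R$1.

Set EPS_A = EPS_B: (EBIT − R$89,000)(1 − 0.34) ÷ 1,030,000 = (EBIT − R$959,000)(1 − 0.34) ÷ 790,000.
The (1 − t) factor cancels: (EBIT − 89,000) × 790,000 = (EBIT − 959,000) × 1,030,000.
Solving, EBIT = (959,000·1,030,000 − 89,000·790,000) / (1,030,000 − 790,000) = 917,460,000,000 / 240,000 = 3,822,750.00.

R$3,822,750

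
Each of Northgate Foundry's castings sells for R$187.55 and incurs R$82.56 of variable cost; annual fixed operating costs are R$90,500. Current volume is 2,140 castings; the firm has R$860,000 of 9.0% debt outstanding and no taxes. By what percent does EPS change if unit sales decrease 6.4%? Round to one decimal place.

Contribution at this volume is 2,140 × R$104.99 = R$224,678.60.
Subtracting fixed costs: EBIT = R$224,678.60 − R$90,500 = R$134,178.60.
Interest = R$77,400.00, so EBIT − I = R$56,778.60.
DCL = total CM / (EBIT − I) = R$224,678.60 / R$56,778.60 = 3.9571.
EPS therefore changes by 3.9571 × (-6.4%) = -25.3%.

-25.3%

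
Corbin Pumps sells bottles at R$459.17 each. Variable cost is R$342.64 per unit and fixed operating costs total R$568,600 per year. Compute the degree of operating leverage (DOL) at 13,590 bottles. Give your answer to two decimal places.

1.56

At 13,590 units, contribution = 13,590 × R$116.53 = R$1,583,642.70.
Subtracting fixed costs: EBIT = R$1,583,642.70 − R$568,600 = R$1,015,042.70.
Degree of operating leverage = R$1,583,642.70 / R$1,015,042.70 = 1.5602.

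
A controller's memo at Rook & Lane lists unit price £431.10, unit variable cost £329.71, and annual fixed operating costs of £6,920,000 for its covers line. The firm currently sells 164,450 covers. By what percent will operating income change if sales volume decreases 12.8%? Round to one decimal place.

At 164,450 units, contribution = 164,450 × £101.39 = £16,673,585.50.
EBIT = £16,673,585.50 − £6,920,000 = £9,753,585.50.
Degree of operating leverage = £16,673,585.50 / £9,753,585.50 = 1.7095.
Operating income changes by 1.7095 × -12.8% = -21.9%.

-21.9%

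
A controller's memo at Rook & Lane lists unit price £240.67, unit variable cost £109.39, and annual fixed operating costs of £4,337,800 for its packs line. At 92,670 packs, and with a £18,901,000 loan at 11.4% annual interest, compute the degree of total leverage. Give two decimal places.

2.14

Contribution at this volume is 92,670 × £131.28 = £12,165,717.60.
Subtracting fixed costs: EBIT = £12,165,717.60 − £4,337,800 = £7,827,917.60. Interest = £2,154,714.00, so EBIT − I = £5,673,203.60.
Degree of total leverage = total CM / (EBIT − interest) = £12,165,717.60 / £5,673,203.60 = 2.1444.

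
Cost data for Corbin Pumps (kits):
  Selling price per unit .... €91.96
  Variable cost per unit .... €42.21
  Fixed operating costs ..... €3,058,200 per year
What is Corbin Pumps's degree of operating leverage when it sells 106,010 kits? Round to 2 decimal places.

2.38

Contribution at this volume is 106,010 × €49.75 = €5,273,997.50.
Subtracting fixed costs: EBIT = €5,273,997.50 − €3,058,200 = €2,215,797.50.
Degree of operating leverage = €5,273,997.50 / €2,215,797.50 = 2.3802.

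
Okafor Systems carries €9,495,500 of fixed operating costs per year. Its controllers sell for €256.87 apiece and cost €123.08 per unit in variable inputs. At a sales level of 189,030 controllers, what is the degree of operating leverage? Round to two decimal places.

At 189,030 units, contribution = 189,030 × €133.79 = €25,290,323.70.
Subtracting fixed costs: EBIT = €25,290,323.70 − €9,495,500 = €15,794,823.70.
DOL = contribution ÷ EBIT = €25,290,323.70 ÷ €15,794,823.70 = 1.6012.

1.60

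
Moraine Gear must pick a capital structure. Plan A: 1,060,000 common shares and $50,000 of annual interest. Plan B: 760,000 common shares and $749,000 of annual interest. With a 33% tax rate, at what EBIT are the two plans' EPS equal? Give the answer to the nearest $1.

$2,519,800

At indifference, (EBIT − 50,000)(1 − t)/1,060,000 = (EBIT − 749,000)(1 − t)/760,000.
The (1 − t) factor cancels: (EBIT − 50,000) × 760,000 = (EBIT − 749,000) × 1,060,000.
Solving, EBIT = (749,000·1,060,000 − 50,000·760,000) / (1,060,000 − 760,000) = 755,940,000,000 / 300,000 = 2,519,800.00.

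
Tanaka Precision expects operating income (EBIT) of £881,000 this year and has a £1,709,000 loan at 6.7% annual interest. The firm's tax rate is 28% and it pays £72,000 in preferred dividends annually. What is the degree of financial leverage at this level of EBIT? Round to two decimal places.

1.32

Annual interest charges come to £114,503.00.
Pre-tax preferred-dividend burden = £72,000 ÷ (1 − 0.28) = £100,000.00.
DFL = EBIT ÷ [EBIT − I − D_p/(1−t)] = £881,000 ÷ [£881,000 − £114,503.00 − £100,000.00] = £881,000 ÷ £666,497.00 = 1.3218.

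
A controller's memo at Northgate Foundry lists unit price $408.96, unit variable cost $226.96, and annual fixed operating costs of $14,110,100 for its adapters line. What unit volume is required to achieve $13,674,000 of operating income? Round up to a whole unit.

152,660 adapters

Contribution margin per unit = $408.96 − $226.96 = $182.00.
Required volume = (fixed costs + target profit) ÷ CM = ($14,110,100 + $13,674,000) ÷ $182.00 = 152,659.89, so 152,660 adapters.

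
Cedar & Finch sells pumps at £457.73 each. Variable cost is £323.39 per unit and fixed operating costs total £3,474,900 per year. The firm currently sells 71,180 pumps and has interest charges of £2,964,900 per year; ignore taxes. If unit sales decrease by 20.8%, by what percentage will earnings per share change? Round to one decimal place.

Total contribution margin = 71,180 × £134.34 = £9,562,321.20.
Operating income = contribution − fixed costs = £9,562,321.20 − £3,474,900 = £6,087,421.20.
Interest = £2,964,900.00, so EBIT − I = £3,122,521.20.
Degree of combined leverage = contribution ÷ (EBIT − I) = £9,562,321.20 ÷ £3,122,521.20 = 3.0624.
%ΔEPS = DCL × %ΔSales = 3.0624 × -20.8% = -63.7%.

-63.7%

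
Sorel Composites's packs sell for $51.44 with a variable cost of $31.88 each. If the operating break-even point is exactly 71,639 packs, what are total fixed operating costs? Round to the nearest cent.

$1,401,258.84

Each unit contributes $51.44 − $31.88 = $19.56.
Fixed costs = break-even units × CM = 71,639 × $19.56 = $1,401,258.84.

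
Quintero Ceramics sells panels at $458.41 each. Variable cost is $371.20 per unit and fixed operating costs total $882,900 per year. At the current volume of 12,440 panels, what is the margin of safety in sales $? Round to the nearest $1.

Contribution margin per unit = $458.41 − $371.20 = $87.21. Break-even units = $882,900 ÷ $87.21 = 10,123.84; break-even revenue = 10,123.84 × $458.41 = $4,640,869.04.
Current sales = 12,440 × $458.41 = $5,702,620.40.
Margin of safety = $5,702,620.40 − $4,640,869.04 = $1,061,751.

$1,061,751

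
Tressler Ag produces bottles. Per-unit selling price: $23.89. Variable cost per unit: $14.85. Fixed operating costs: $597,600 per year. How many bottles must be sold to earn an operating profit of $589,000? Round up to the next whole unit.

Unit CM = price − variable cost = $23.89 − $14.85 = $9.04.
Units = (FC + target) / CM = ($597,600 + $589,000) / $9.04 = 131,261.06, so 131,262 bottles.

131,262 bottles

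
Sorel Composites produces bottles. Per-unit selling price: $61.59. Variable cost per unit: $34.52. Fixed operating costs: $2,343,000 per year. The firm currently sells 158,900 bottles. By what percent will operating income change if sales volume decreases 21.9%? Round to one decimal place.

-48.1%

At 158,900 units, contribution = 158,900 × $27.07 = $4,301,423.00.
Operating income = contribution − fixed costs = $4,301,423.00 − $2,343,000 = $1,958,423.00.
DOL = contribution ÷ EBIT = $4,301,423.00 ÷ $1,958,423.00 = 2.1964.
So EBIT moves 2.1964 × (-21.9%) = -48.1%.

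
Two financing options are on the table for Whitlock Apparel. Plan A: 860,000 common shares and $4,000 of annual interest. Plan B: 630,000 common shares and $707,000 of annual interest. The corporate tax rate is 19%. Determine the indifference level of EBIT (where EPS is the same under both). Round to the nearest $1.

Set EPS_A = EPS_B: (EBIT − $4,000)(1 − 0.19) ÷ 860,000 = (EBIT − $707,000)(1 − 0.19) ÷ 630,000.
The (1 − t) factor cancels: (EBIT − 4,000) × 630,000 = (EBIT − 707,000) × 860,000.
Solving, EBIT = (707,000·860,000 − 4,000·630,000) / (860,000 − 630,000) = 605,500,000,000 / 230,000 = 2,632,608.70.

$2,632,609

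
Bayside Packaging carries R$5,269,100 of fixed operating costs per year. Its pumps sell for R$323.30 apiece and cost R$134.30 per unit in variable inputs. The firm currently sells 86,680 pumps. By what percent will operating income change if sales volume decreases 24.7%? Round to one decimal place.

Contribution at this volume is 86,680 × R$189.00 = R$16,382,520.00.
Operating income = contribution − fixed costs = R$16,382,520.00 − R$5,269,100 = R$11,113,420.00.
So DOL = total CM / EBIT = R$16,382,520.00 / R$11,113,420.00 = 1.4741.
So EBIT moves 1.4741 × (-24.7%) = -36.4%.

-36.4%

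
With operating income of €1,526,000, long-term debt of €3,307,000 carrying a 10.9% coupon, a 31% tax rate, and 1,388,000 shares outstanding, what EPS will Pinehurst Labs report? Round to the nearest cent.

Interest = €360,463.00, so EBT = €1,526,000 − €360,463.00 = €1,165,537.00.
After tax at 31%: net income = €1,165,537.00 × 0.69 = €804,220.53.
Per share: €804,220.53 / 1,388,000 shares = €0.58.

€0.58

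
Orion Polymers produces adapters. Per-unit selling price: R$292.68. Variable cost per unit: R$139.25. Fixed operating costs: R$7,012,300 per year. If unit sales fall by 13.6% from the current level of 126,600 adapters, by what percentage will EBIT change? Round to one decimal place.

Total contribution margin = 126,600 × R$153.43 = R$19,424,238.00.
EBIT = R$19,424,238.00 − R$7,012,300 = R$12,411,938.00.
So DOL = total CM / EBIT = R$19,424,238.00 / R$12,411,938.00 = 1.5650.
Operating income changes by 1.5650 × -13.6% = -21.3%.

-21.3%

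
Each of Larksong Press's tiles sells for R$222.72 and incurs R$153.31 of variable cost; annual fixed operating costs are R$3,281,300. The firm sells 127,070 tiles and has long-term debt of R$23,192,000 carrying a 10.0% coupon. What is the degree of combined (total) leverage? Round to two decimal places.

At 127,070 units, contribution = 127,070 × R$69.41 = R$8,819,928.70.
Operating income = contribution − fixed costs = R$8,819,928.70 − R$3,281,300 = R$5,538,628.70. Interest = R$2,319,200.00.
DOL = R$8,819,928.70 ÷ R$5,538,628.70 = 1.5924; DFL = R$5,538,628.70 ÷ R$3,219,428.70 = 1.7204.
DCL = DOL × DFL = 1.5924 × 1.7204 = 2.7396.

2.74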